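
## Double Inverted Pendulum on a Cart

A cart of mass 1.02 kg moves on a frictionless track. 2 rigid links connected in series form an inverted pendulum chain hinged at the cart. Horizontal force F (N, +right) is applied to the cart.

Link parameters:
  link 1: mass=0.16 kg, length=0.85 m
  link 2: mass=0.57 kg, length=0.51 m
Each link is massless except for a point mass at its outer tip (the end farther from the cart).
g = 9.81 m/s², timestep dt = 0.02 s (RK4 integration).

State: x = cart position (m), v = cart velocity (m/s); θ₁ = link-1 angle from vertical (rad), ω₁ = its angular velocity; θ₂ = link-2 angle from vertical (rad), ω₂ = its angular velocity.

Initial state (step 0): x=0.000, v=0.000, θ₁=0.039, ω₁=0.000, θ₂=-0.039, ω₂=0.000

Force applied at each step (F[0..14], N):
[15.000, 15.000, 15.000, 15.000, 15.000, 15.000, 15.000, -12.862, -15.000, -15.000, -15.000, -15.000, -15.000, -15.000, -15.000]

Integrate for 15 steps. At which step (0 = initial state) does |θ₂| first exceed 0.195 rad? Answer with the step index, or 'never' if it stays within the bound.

Answer: never

Derivation:
apply F[0]=+15.000 → step 1: x=0.003, v=0.289, θ₁=0.036, ω₁=-0.265, θ₂=-0.040, ω₂=-0.140
apply F[1]=+15.000 → step 2: x=0.012, v=0.578, θ₁=0.028, ω₁=-0.536, θ₂=-0.045, ω₂=-0.273
apply F[2]=+15.000 → step 3: x=0.026, v=0.869, θ₁=0.015, ω₁=-0.817, θ₂=-0.051, ω₂=-0.392
apply F[3]=+15.000 → step 4: x=0.046, v=1.163, θ₁=-0.004, ω₁=-1.116, θ₂=-0.060, ω₂=-0.490
apply F[4]=+15.000 → step 5: x=0.073, v=1.459, θ₁=-0.030, ω₁=-1.435, θ₂=-0.071, ω₂=-0.560
apply F[5]=+15.000 → step 6: x=0.105, v=1.757, θ₁=-0.062, ω₁=-1.779, θ₂=-0.082, ω₂=-0.598
apply F[6]=+15.000 → step 7: x=0.143, v=2.057, θ₁=-0.101, ω₁=-2.146, θ₂=-0.094, ω₂=-0.605
apply F[7]=-12.862 → step 8: x=0.182, v=1.818, θ₁=-0.142, ω₁=-1.908, θ₂=-0.106, ω₂=-0.576
apply F[8]=-15.000 → step 9: x=0.215, v=1.544, θ₁=-0.177, ω₁=-1.663, θ₂=-0.117, ω₂=-0.498
apply F[9]=-15.000 → step 10: x=0.243, v=1.277, θ₁=-0.208, ω₁=-1.459, θ₂=-0.126, ω₂=-0.371
apply F[10]=-15.000 → step 11: x=0.266, v=1.016, θ₁=-0.236, ω₁=-1.292, θ₂=-0.132, ω₂=-0.196
apply F[11]=-15.000 → step 12: x=0.284, v=0.760, θ₁=-0.260, ω₁=-1.161, θ₂=-0.133, ω₂=0.028
apply F[12]=-15.000 → step 13: x=0.297, v=0.509, θ₁=-0.283, ω₁=-1.064, θ₂=-0.130, ω₂=0.302
apply F[13]=-15.000 → step 14: x=0.304, v=0.260, θ₁=-0.303, ω₁=-1.000, θ₂=-0.121, ω₂=0.626
apply F[14]=-15.000 → step 15: x=0.307, v=0.012, θ₁=-0.323, ω₁=-0.965, θ₂=-0.105, ω₂=1.001
max |θ₂| = 0.133 ≤ 0.195 over all 16 states.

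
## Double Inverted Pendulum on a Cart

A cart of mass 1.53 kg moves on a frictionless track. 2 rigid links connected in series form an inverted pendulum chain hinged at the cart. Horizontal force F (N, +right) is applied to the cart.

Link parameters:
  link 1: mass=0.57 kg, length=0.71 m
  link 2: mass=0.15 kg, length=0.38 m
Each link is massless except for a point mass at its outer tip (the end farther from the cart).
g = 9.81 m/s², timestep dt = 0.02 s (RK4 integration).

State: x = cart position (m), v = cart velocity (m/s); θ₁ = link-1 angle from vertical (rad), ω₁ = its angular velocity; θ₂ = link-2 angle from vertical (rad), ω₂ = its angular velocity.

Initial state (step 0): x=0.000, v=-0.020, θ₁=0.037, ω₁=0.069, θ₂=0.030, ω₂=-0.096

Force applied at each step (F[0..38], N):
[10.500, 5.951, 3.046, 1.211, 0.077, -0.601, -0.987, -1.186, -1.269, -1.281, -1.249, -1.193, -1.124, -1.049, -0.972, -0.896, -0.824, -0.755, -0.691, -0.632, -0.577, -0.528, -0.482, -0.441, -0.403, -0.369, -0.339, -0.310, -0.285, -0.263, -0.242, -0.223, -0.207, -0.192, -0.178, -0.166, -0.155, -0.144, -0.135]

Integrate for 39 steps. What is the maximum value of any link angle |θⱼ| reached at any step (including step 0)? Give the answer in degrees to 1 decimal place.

Answer: 2.1°

Derivation:
apply F[0]=+10.500 → step 1: x=0.001, v=0.114, θ₁=0.037, ω₁=-0.108, θ₂=0.028, ω₂=-0.101
apply F[1]=+5.951 → step 2: x=0.004, v=0.188, θ₁=0.033, ω₁=-0.203, θ₂=0.026, ω₂=-0.107
apply F[2]=+3.046 → step 3: x=0.008, v=0.225, θ₁=0.029, ω₁=-0.246, θ₂=0.024, ω₂=-0.111
apply F[3]=+1.211 → step 4: x=0.013, v=0.239, θ₁=0.024, ω₁=-0.257, θ₂=0.022, ω₂=-0.114
apply F[4]=+0.077 → step 5: x=0.017, v=0.238, θ₁=0.019, ω₁=-0.250, θ₂=0.019, ω₂=-0.114
apply F[5]=-0.601 → step 6: x=0.022, v=0.228, θ₁=0.014, ω₁=-0.232, θ₂=0.017, ω₂=-0.113
apply F[6]=-0.987 → step 7: x=0.027, v=0.214, θ₁=0.010, ω₁=-0.209, θ₂=0.015, ω₂=-0.111
apply F[7]=-1.186 → step 8: x=0.031, v=0.198, θ₁=0.006, ω₁=-0.185, θ₂=0.013, ω₂=-0.107
apply F[8]=-1.269 → step 9: x=0.034, v=0.181, θ₁=0.002, ω₁=-0.160, θ₂=0.010, ω₂=-0.102
apply F[9]=-1.281 → step 10: x=0.038, v=0.164, θ₁=-0.001, ω₁=-0.137, θ₂=0.008, ω₂=-0.096
apply F[10]=-1.249 → step 11: x=0.041, v=0.148, θ₁=-0.003, ω₁=-0.116, θ₂=0.007, ω₂=-0.090
apply F[11]=-1.193 → step 12: x=0.044, v=0.133, θ₁=-0.005, ω₁=-0.096, θ₂=0.005, ω₂=-0.084
apply F[12]=-1.124 → step 13: x=0.046, v=0.119, θ₁=-0.007, ω₁=-0.079, θ₂=0.003, ω₂=-0.077
apply F[13]=-1.049 → step 14: x=0.049, v=0.106, θ₁=-0.008, ω₁=-0.063, θ₂=0.002, ω₂=-0.070
apply F[14]=-0.972 → step 15: x=0.051, v=0.094, θ₁=-0.010, ω₁=-0.050, θ₂=0.000, ω₂=-0.064
apply F[15]=-0.896 → step 16: x=0.052, v=0.083, θ₁=-0.010, ω₁=-0.038, θ₂=-0.001, ω₂=-0.057
apply F[16]=-0.824 → step 17: x=0.054, v=0.073, θ₁=-0.011, ω₁=-0.028, θ₂=-0.002, ω₂=-0.051
apply F[17]=-0.755 → step 18: x=0.055, v=0.065, θ₁=-0.012, ω₁=-0.019, θ₂=-0.003, ω₂=-0.045
apply F[18]=-0.691 → step 19: x=0.057, v=0.057, θ₁=-0.012, ω₁=-0.012, θ₂=-0.004, ω₂=-0.039
apply F[19]=-0.632 → step 20: x=0.058, v=0.049, θ₁=-0.012, ω₁=-0.006, θ₂=-0.004, ω₂=-0.034
apply F[20]=-0.577 → step 21: x=0.059, v=0.043, θ₁=-0.012, ω₁=-0.001, θ₂=-0.005, ω₂=-0.029
apply F[21]=-0.528 → step 22: x=0.059, v=0.037, θ₁=-0.012, ω₁=0.004, θ₂=-0.006, ω₂=-0.025
apply F[22]=-0.482 → step 23: x=0.060, v=0.032, θ₁=-0.012, ω₁=0.007, θ₂=-0.006, ω₂=-0.021
apply F[23]=-0.441 → step 24: x=0.061, v=0.027, θ₁=-0.012, ω₁=0.010, θ₂=-0.006, ω₂=-0.017
apply F[24]=-0.403 → step 25: x=0.061, v=0.023, θ₁=-0.012, ω₁=0.012, θ₂=-0.007, ω₂=-0.013
apply F[25]=-0.369 → step 26: x=0.062, v=0.019, θ₁=-0.011, ω₁=0.014, θ₂=-0.007, ω₂=-0.010
apply F[26]=-0.339 → step 27: x=0.062, v=0.016, θ₁=-0.011, ω₁=0.015, θ₂=-0.007, ω₂=-0.008
apply F[27]=-0.310 → step 28: x=0.062, v=0.013, θ₁=-0.011, ω₁=0.016, θ₂=-0.007, ω₂=-0.005
apply F[28]=-0.285 → step 29: x=0.062, v=0.010, θ₁=-0.010, ω₁=0.017, θ₂=-0.007, ω₂=-0.003
apply F[29]=-0.263 → step 30: x=0.063, v=0.008, θ₁=-0.010, ω₁=0.017, θ₂=-0.007, ω₂=-0.001
apply F[30]=-0.242 → step 31: x=0.063, v=0.006, θ₁=-0.010, ω₁=0.018, θ₂=-0.007, ω₂=0.001
apply F[31]=-0.223 → step 32: x=0.063, v=0.004, θ₁=-0.009, ω₁=0.018, θ₂=-0.007, ω₂=0.002
apply F[32]=-0.207 → step 33: x=0.063, v=0.002, θ₁=-0.009, ω₁=0.018, θ₂=-0.007, ω₂=0.004
apply F[33]=-0.192 → step 34: x=0.063, v=-0.000, θ₁=-0.009, ω₁=0.017, θ₂=-0.007, ω₂=0.005
apply F[34]=-0.178 → step 35: x=0.063, v=-0.002, θ₁=-0.008, ω₁=0.017, θ₂=-0.007, ω₂=0.006
apply F[35]=-0.166 → step 36: x=0.063, v=-0.003, θ₁=-0.008, ω₁=0.017, θ₂=-0.007, ω₂=0.006
apply F[36]=-0.155 → step 37: x=0.063, v=-0.004, θ₁=-0.008, ω₁=0.016, θ₂=-0.007, ω₂=0.007
apply F[37]=-0.144 → step 38: x=0.063, v=-0.005, θ₁=-0.007, ω₁=0.016, θ₂=-0.007, ω₂=0.008
apply F[38]=-0.135 → step 39: x=0.063, v=-0.007, θ₁=-0.007, ω₁=0.015, θ₂=-0.006, ω₂=0.008
Max |angle| over trajectory = 0.037 rad = 2.1°.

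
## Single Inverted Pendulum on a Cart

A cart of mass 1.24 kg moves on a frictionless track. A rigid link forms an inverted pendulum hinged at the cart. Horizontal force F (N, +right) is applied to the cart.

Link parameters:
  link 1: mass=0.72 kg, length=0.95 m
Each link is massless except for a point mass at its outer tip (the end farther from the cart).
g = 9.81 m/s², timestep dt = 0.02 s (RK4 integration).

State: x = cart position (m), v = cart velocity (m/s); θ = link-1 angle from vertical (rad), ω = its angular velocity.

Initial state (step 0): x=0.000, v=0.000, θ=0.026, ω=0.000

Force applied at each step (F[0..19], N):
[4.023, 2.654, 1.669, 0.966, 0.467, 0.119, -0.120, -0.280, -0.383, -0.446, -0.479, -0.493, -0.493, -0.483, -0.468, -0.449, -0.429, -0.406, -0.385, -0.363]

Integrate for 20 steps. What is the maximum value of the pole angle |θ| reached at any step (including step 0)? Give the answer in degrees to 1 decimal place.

apply F[0]=+4.023 → step 1: x=0.001, v=0.062, θ=0.025, ω=-0.060
apply F[1]=+2.654 → step 2: x=0.002, v=0.102, θ=0.024, ω=-0.097
apply F[2]=+1.669 → step 3: x=0.005, v=0.126, θ=0.022, ω=-0.118
apply F[3]=+0.966 → step 4: x=0.007, v=0.139, θ=0.019, ω=-0.127
apply F[4]=+0.467 → step 5: x=0.010, v=0.145, θ=0.017, ω=-0.129
apply F[5]=+0.119 → step 6: x=0.013, v=0.145, θ=0.014, ω=-0.126
apply F[6]=-0.120 → step 7: x=0.016, v=0.142, θ=0.012, ω=-0.120
apply F[7]=-0.280 → step 8: x=0.019, v=0.136, θ=0.009, ω=-0.112
apply F[8]=-0.383 → step 9: x=0.021, v=0.129, θ=0.007, ω=-0.103
apply F[9]=-0.446 → step 10: x=0.024, v=0.121, θ=0.005, ω=-0.093
apply F[10]=-0.479 → step 11: x=0.026, v=0.113, θ=0.003, ω=-0.084
apply F[11]=-0.493 → step 12: x=0.028, v=0.105, θ=0.002, ω=-0.075
apply F[12]=-0.493 → step 13: x=0.030, v=0.096, θ=0.000, ω=-0.066
apply F[13]=-0.483 → step 14: x=0.032, v=0.089, θ=-0.001, ω=-0.058
apply F[14]=-0.468 → step 15: x=0.034, v=0.081, θ=-0.002, ω=-0.050
apply F[15]=-0.449 → step 16: x=0.035, v=0.074, θ=-0.003, ω=-0.043
apply F[16]=-0.429 → step 17: x=0.037, v=0.068, θ=-0.004, ω=-0.037
apply F[17]=-0.406 → step 18: x=0.038, v=0.062, θ=-0.004, ω=-0.031
apply F[18]=-0.385 → step 19: x=0.039, v=0.056, θ=-0.005, ω=-0.026
apply F[19]=-0.363 → step 20: x=0.040, v=0.051, θ=-0.005, ω=-0.022
Max |angle| over trajectory = 0.026 rad = 1.5°.

Answer: 1.5°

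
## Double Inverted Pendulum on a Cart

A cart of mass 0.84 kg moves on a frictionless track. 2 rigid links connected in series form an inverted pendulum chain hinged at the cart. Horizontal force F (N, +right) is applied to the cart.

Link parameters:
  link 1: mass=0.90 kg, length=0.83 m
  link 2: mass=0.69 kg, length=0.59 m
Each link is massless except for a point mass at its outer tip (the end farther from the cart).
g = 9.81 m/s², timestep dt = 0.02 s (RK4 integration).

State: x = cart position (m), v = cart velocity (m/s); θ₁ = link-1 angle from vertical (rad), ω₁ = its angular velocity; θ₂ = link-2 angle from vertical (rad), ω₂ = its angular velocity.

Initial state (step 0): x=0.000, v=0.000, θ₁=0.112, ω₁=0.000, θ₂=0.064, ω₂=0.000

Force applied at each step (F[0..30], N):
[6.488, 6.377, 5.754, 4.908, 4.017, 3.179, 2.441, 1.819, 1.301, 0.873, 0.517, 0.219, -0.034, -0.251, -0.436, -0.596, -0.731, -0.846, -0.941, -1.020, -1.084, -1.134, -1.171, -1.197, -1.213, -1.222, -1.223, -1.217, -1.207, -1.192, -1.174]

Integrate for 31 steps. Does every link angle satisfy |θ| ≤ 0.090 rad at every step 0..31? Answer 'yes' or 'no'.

apply F[0]=+6.488 → step 1: x=0.001, v=0.111, θ₁=0.111, ω₁=-0.097, θ₂=0.064, ω₂=-0.030
apply F[1]=+6.377 → step 2: x=0.004, v=0.220, θ₁=0.108, ω₁=-0.193, θ₂=0.063, ω₂=-0.058
apply F[2]=+5.754 → step 3: x=0.010, v=0.316, θ₁=0.103, ω₁=-0.275, θ₂=0.061, ω₂=-0.085
apply F[3]=+4.908 → step 4: x=0.017, v=0.395, θ₁=0.097, ω₁=-0.338, θ₂=0.059, ω₂=-0.109
apply F[4]=+4.017 → step 5: x=0.025, v=0.455, θ₁=0.090, ω₁=-0.382, θ₂=0.057, ω₂=-0.130
apply F[5]=+3.179 → step 6: x=0.035, v=0.499, θ₁=0.082, ω₁=-0.409, θ₂=0.054, ω₂=-0.148
apply F[6]=+2.441 → step 7: x=0.045, v=0.528, θ₁=0.074, ω₁=-0.421, θ₂=0.051, ω₂=-0.163
apply F[7]=+1.819 → step 8: x=0.056, v=0.546, θ₁=0.066, ω₁=-0.422, θ₂=0.048, ω₂=-0.175
apply F[8]=+1.301 → step 9: x=0.067, v=0.554, θ₁=0.057, ω₁=-0.415, θ₂=0.044, ω₂=-0.184
apply F[9]=+0.873 → step 10: x=0.078, v=0.556, θ₁=0.049, ω₁=-0.402, θ₂=0.040, ω₂=-0.190
apply F[10]=+0.517 → step 11: x=0.089, v=0.552, θ₁=0.041, ω₁=-0.386, θ₂=0.037, ω₂=-0.194
apply F[11]=+0.219 → step 12: x=0.100, v=0.543, θ₁=0.034, ω₁=-0.366, θ₂=0.033, ω₂=-0.195
apply F[12]=-0.034 → step 13: x=0.111, v=0.531, θ₁=0.027, ω₁=-0.345, θ₂=0.029, ω₂=-0.195
apply F[13]=-0.251 → step 14: x=0.121, v=0.517, θ₁=0.020, ω₁=-0.323, θ₂=0.025, ω₂=-0.193
apply F[14]=-0.436 → step 15: x=0.131, v=0.500, θ₁=0.014, ω₁=-0.300, θ₂=0.021, ω₂=-0.189
apply F[15]=-0.596 → step 16: x=0.141, v=0.482, θ₁=0.008, ω₁=-0.277, θ₂=0.017, ω₂=-0.184
apply F[16]=-0.731 → step 17: x=0.151, v=0.463, θ₁=0.003, ω₁=-0.254, θ₂=0.014, ω₂=-0.178
apply F[17]=-0.846 → step 18: x=0.160, v=0.443, θ₁=-0.002, ω₁=-0.232, θ₂=0.010, ω₂=-0.171
apply F[18]=-0.941 → step 19: x=0.168, v=0.422, θ₁=-0.007, ω₁=-0.211, θ₂=0.007, ω₂=-0.164
apply F[19]=-1.020 → step 20: x=0.177, v=0.401, θ₁=-0.011, ω₁=-0.190, θ₂=0.004, ω₂=-0.155
apply F[20]=-1.084 → step 21: x=0.184, v=0.380, θ₁=-0.014, ω₁=-0.170, θ₂=0.001, ω₂=-0.147
apply F[21]=-1.134 → step 22: x=0.192, v=0.359, θ₁=-0.017, ω₁=-0.151, θ₂=-0.002, ω₂=-0.138
apply F[22]=-1.171 → step 23: x=0.199, v=0.338, θ₁=-0.020, ω₁=-0.133, θ₂=-0.005, ω₂=-0.129
apply F[23]=-1.197 → step 24: x=0.205, v=0.317, θ₁=-0.023, ω₁=-0.116, θ₂=-0.007, ω₂=-0.120
apply F[24]=-1.213 → step 25: x=0.211, v=0.297, θ₁=-0.025, ω₁=-0.101, θ₂=-0.010, ω₂=-0.111
apply F[25]=-1.222 → step 26: x=0.217, v=0.278, θ₁=-0.027, ω₁=-0.086, θ₂=-0.012, ω₂=-0.102
apply F[26]=-1.223 → step 27: x=0.223, v=0.259, θ₁=-0.028, ω₁=-0.073, θ₂=-0.014, ω₂=-0.093
apply F[27]=-1.217 → step 28: x=0.228, v=0.241, θ₁=-0.030, ω₁=-0.061, θ₂=-0.015, ω₂=-0.084
apply F[28]=-1.207 → step 29: x=0.232, v=0.224, θ₁=-0.031, ω₁=-0.049, θ₂=-0.017, ω₂=-0.076
apply F[29]=-1.192 → step 30: x=0.237, v=0.207, θ₁=-0.032, ω₁=-0.039, θ₂=-0.019, ω₂=-0.068
apply F[30]=-1.174 → step 31: x=0.241, v=0.191, θ₁=-0.032, ω₁=-0.030, θ₂=-0.020, ω₂=-0.060
Max |angle| over trajectory = 0.112 rad; bound = 0.090 → exceeded.

Answer: no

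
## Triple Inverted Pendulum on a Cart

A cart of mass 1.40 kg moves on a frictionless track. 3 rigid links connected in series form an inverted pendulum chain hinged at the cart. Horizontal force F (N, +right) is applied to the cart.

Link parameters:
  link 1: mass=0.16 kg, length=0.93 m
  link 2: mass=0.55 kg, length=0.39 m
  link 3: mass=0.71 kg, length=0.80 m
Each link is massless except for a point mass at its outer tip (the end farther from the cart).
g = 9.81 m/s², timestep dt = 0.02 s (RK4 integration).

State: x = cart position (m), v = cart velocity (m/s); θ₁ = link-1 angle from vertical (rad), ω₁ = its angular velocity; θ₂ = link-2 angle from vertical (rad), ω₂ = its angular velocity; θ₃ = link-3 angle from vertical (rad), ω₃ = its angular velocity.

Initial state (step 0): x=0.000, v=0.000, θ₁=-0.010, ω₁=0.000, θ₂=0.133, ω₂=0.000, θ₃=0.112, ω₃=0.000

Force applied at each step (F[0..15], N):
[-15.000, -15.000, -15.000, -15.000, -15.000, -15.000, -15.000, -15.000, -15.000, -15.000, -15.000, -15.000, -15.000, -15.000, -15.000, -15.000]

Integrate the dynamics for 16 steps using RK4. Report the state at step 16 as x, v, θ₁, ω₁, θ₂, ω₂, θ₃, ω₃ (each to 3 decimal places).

apply F[0]=-15.000 → step 1: x=-0.002, v=-0.213, θ₁=-0.010, ω₁=0.022, θ₂=0.139, ω₂=0.570, θ₃=0.112, ω₃=-0.011
apply F[1]=-15.000 → step 2: x=-0.009, v=-0.425, θ₁=-0.009, ω₁=0.039, θ₂=0.156, ω₂=1.160, θ₃=0.112, ω₃=-0.027
apply F[2]=-15.000 → step 3: x=-0.019, v=-0.638, θ₁=-0.008, ω₁=0.053, θ₂=0.185, ω₂=1.776, θ₃=0.111, ω₃=-0.050
apply F[3]=-15.000 → step 4: x=-0.034, v=-0.852, θ₁=-0.007, ω₁=0.073, θ₂=0.227, ω₂=2.404, θ₃=0.109, ω₃=-0.082
apply F[4]=-15.000 → step 5: x=-0.053, v=-1.065, θ₁=-0.005, ω₁=0.115, θ₂=0.281, ω₂=3.005, θ₃=0.107, ω₃=-0.117
apply F[5]=-15.000 → step 6: x=-0.077, v=-1.279, θ₁=-0.002, ω₁=0.196, θ₂=0.347, ω₂=3.536, θ₃=0.105, ω₃=-0.150
apply F[6]=-15.000 → step 7: x=-0.104, v=-1.494, θ₁=0.003, ω₁=0.325, θ₂=0.422, ω₂=3.973, θ₃=0.102, ω₃=-0.175
apply F[7]=-15.000 → step 8: x=-0.136, v=-1.708, θ₁=0.011, ω₁=0.506, θ₂=0.505, ω₂=4.315, θ₃=0.098, ω₃=-0.189
apply F[8]=-15.000 → step 9: x=-0.173, v=-1.923, θ₁=0.024, ω₁=0.734, θ₂=0.594, ω₂=4.572, θ₃=0.094, ω₃=-0.191
apply F[9]=-15.000 → step 10: x=-0.213, v=-2.138, θ₁=0.041, ω₁=1.004, θ₂=0.687, ω₂=4.755, θ₃=0.090, ω₃=-0.181
apply F[10]=-15.000 → step 11: x=-0.258, v=-2.352, θ₁=0.064, ω₁=1.312, θ₂=0.784, ω₂=4.871, θ₃=0.087, ω₃=-0.159
apply F[11]=-15.000 → step 12: x=-0.307, v=-2.567, θ₁=0.094, ω₁=1.653, θ₂=0.882, ω₂=4.920, θ₃=0.084, ω₃=-0.127
apply F[12]=-15.000 → step 13: x=-0.361, v=-2.781, θ₁=0.130, ω₁=2.025, θ₂=0.980, ω₂=4.897, θ₃=0.082, ω₃=-0.086
apply F[13]=-15.000 → step 14: x=-0.419, v=-2.995, θ₁=0.175, ω₁=2.423, θ₂=1.077, ω₂=4.788, θ₃=0.081, ω₃=-0.036
apply F[14]=-15.000 → step 15: x=-0.481, v=-3.207, θ₁=0.227, ω₁=2.843, θ₂=1.171, ω₂=4.577, θ₃=0.080, ω₃=0.020
apply F[15]=-15.000 → step 16: x=-0.547, v=-3.417, θ₁=0.289, ω₁=3.279, θ₂=1.259, ω₂=4.241, θ₃=0.081, ω₃=0.082

Answer: x=-0.547, v=-3.417, θ₁=0.289, ω₁=3.279, θ₂=1.259, ω₂=4.241, θ₃=0.081, ω₃=0.082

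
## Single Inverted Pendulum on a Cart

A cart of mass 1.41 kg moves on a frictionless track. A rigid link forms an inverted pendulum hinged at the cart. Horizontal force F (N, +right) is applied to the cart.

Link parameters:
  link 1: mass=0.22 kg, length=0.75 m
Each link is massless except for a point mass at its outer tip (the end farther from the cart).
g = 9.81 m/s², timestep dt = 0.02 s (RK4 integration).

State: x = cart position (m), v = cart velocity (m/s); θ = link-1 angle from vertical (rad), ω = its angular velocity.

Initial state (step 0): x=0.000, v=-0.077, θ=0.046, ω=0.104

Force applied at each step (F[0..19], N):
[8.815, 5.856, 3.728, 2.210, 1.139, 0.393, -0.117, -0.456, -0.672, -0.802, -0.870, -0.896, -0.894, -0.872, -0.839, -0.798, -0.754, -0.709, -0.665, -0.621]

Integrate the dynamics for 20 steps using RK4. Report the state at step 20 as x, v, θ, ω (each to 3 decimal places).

apply F[0]=+8.815 → step 1: x=-0.000, v=0.047, θ=0.047, ω=-0.048
apply F[1]=+5.856 → step 2: x=0.001, v=0.128, θ=0.045, ω=-0.145
apply F[2]=+3.728 → step 3: x=0.005, v=0.180, θ=0.041, ω=-0.203
apply F[3]=+2.210 → step 4: x=0.008, v=0.210, θ=0.037, ω=-0.233
apply F[4]=+1.139 → step 5: x=0.013, v=0.225, θ=0.032, ω=-0.244
apply F[5]=+0.393 → step 6: x=0.017, v=0.230, θ=0.027, ω=-0.242
apply F[6]=-0.117 → step 7: x=0.022, v=0.227, θ=0.022, ω=-0.232
apply F[7]=-0.456 → step 8: x=0.026, v=0.220, θ=0.018, ω=-0.218
apply F[8]=-0.672 → step 9: x=0.031, v=0.210, θ=0.014, ω=-0.200
apply F[9]=-0.802 → step 10: x=0.035, v=0.198, θ=0.010, ω=-0.182
apply F[10]=-0.870 → step 11: x=0.039, v=0.186, θ=0.006, ω=-0.163
apply F[11]=-0.896 → step 12: x=0.042, v=0.173, θ=0.003, ω=-0.144
apply F[12]=-0.894 → step 13: x=0.046, v=0.160, θ=0.001, ω=-0.127
apply F[13]=-0.872 → step 14: x=0.049, v=0.148, θ=-0.002, ω=-0.110
apply F[14]=-0.839 → step 15: x=0.051, v=0.136, θ=-0.004, ω=-0.095
apply F[15]=-0.798 → step 16: x=0.054, v=0.125, θ=-0.005, ω=-0.082
apply F[16]=-0.754 → step 17: x=0.056, v=0.114, θ=-0.007, ω=-0.069
apply F[17]=-0.709 → step 18: x=0.059, v=0.105, θ=-0.008, ω=-0.058
apply F[18]=-0.665 → step 19: x=0.061, v=0.095, θ=-0.009, ω=-0.048
apply F[19]=-0.621 → step 20: x=0.062, v=0.087, θ=-0.010, ω=-0.039

Answer: x=0.062, v=0.087, θ=-0.010, ω=-0.039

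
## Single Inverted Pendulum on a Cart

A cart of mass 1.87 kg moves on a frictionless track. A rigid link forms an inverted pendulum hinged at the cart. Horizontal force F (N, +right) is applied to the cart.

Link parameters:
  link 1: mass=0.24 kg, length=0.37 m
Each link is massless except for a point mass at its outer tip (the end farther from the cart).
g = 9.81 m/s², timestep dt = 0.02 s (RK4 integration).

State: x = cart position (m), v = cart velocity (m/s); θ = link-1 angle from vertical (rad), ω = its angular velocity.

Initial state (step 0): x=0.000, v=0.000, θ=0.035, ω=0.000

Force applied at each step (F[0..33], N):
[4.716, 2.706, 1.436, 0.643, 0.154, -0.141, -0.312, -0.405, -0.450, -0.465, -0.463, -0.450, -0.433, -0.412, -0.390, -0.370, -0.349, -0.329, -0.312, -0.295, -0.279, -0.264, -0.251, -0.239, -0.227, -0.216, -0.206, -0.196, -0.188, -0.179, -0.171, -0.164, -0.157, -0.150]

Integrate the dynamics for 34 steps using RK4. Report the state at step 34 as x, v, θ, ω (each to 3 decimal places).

Answer: x=0.035, v=0.011, θ=-0.007, ω=0.008

Derivation:
apply F[0]=+4.716 → step 1: x=0.000, v=0.050, θ=0.034, ω=-0.116
apply F[1]=+2.706 → step 2: x=0.002, v=0.078, θ=0.031, ω=-0.174
apply F[2]=+1.436 → step 3: x=0.003, v=0.092, θ=0.027, ω=-0.198
apply F[3]=+0.643 → step 4: x=0.005, v=0.099, θ=0.023, ω=-0.202
apply F[4]=+0.154 → step 5: x=0.007, v=0.100, θ=0.019, ω=-0.194
apply F[5]=-0.141 → step 6: x=0.009, v=0.098, θ=0.016, ω=-0.179
apply F[6]=-0.312 → step 7: x=0.011, v=0.094, θ=0.012, ω=-0.162
apply F[7]=-0.405 → step 8: x=0.013, v=0.089, θ=0.009, ω=-0.144
apply F[8]=-0.450 → step 9: x=0.015, v=0.084, θ=0.006, ω=-0.126
apply F[9]=-0.465 → step 10: x=0.016, v=0.079, θ=0.004, ω=-0.110
apply F[10]=-0.463 → step 11: x=0.018, v=0.074, θ=0.002, ω=-0.094
apply F[11]=-0.450 → step 12: x=0.019, v=0.069, θ=0.000, ω=-0.081
apply F[12]=-0.433 → step 13: x=0.021, v=0.065, θ=-0.001, ω=-0.068
apply F[13]=-0.412 → step 14: x=0.022, v=0.060, θ=-0.002, ω=-0.058
apply F[14]=-0.390 → step 15: x=0.023, v=0.056, θ=-0.004, ω=-0.048
apply F[15]=-0.370 → step 16: x=0.024, v=0.053, θ=-0.004, ω=-0.040
apply F[16]=-0.349 → step 17: x=0.025, v=0.049, θ=-0.005, ω=-0.033
apply F[17]=-0.329 → step 18: x=0.026, v=0.046, θ=-0.006, ω=-0.026
apply F[18]=-0.312 → step 19: x=0.027, v=0.042, θ=-0.006, ω=-0.021
apply F[19]=-0.295 → step 20: x=0.028, v=0.039, θ=-0.007, ω=-0.016
apply F[20]=-0.279 → step 21: x=0.029, v=0.037, θ=-0.007, ω=-0.012
apply F[21]=-0.264 → step 22: x=0.029, v=0.034, θ=-0.007, ω=-0.009
apply F[22]=-0.251 → step 23: x=0.030, v=0.031, θ=-0.007, ω=-0.006
apply F[23]=-0.239 → step 24: x=0.031, v=0.029, θ=-0.007, ω=-0.003
apply F[24]=-0.227 → step 25: x=0.031, v=0.027, θ=-0.007, ω=-0.001
apply F[25]=-0.216 → step 26: x=0.032, v=0.025, θ=-0.007, ω=0.001
apply F[26]=-0.206 → step 27: x=0.032, v=0.023, θ=-0.007, ω=0.002
apply F[27]=-0.196 → step 28: x=0.033, v=0.021, θ=-0.007, ω=0.004
apply F[28]=-0.188 → step 29: x=0.033, v=0.019, θ=-0.007, ω=0.005
apply F[29]=-0.179 → step 30: x=0.033, v=0.017, θ=-0.007, ω=0.006
apply F[30]=-0.171 → step 31: x=0.034, v=0.015, θ=-0.007, ω=0.006
apply F[31]=-0.164 → step 32: x=0.034, v=0.014, θ=-0.007, ω=0.007
apply F[32]=-0.157 → step 33: x=0.034, v=0.012, θ=-0.007, ω=0.008
apply F[33]=-0.150 → step 34: x=0.035, v=0.011, θ=-0.007, ω=0.008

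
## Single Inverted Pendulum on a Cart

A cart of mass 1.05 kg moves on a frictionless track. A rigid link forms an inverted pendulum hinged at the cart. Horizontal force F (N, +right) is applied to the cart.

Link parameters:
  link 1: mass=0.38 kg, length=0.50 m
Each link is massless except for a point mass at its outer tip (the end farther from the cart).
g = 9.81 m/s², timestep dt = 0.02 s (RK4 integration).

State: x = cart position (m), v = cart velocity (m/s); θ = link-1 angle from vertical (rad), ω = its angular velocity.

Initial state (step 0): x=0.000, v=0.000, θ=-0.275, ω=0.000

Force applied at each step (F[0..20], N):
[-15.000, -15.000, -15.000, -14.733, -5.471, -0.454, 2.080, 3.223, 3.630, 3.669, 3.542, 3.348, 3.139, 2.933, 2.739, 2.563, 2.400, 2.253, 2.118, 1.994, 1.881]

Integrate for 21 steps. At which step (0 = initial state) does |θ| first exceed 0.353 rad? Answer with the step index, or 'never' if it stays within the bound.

Answer: never

Derivation:
apply F[0]=-15.000 → step 1: x=-0.003, v=-0.260, θ=-0.271, ω=0.395
apply F[1]=-15.000 → step 2: x=-0.010, v=-0.522, θ=-0.259, ω=0.797
apply F[2]=-15.000 → step 3: x=-0.023, v=-0.786, θ=-0.239, ω=1.211
apply F[3]=-14.733 → step 4: x=-0.042, v=-1.048, θ=-0.211, ω=1.634
apply F[4]=-5.471 → step 5: x=-0.064, v=-1.139, θ=-0.177, ω=1.738
apply F[5]=-0.454 → step 6: x=-0.086, v=-1.138, θ=-0.143, ω=1.674
apply F[6]=+2.080 → step 7: x=-0.109, v=-1.091, θ=-0.111, ω=1.531
apply F[7]=+3.223 → step 8: x=-0.130, v=-1.024, θ=-0.082, ω=1.360
apply F[8]=+3.630 → step 9: x=-0.150, v=-0.951, θ=-0.057, ω=1.186
apply F[9]=+3.669 → step 10: x=-0.168, v=-0.878, θ=-0.034, ω=1.023
apply F[10]=+3.542 → step 11: x=-0.185, v=-0.809, θ=-0.016, ω=0.875
apply F[11]=+3.348 → step 12: x=-0.200, v=-0.744, θ=0.001, ω=0.744
apply F[12]=+3.139 → step 13: x=-0.215, v=-0.685, θ=0.014, ω=0.628
apply F[13]=+2.933 → step 14: x=-0.228, v=-0.631, θ=0.026, ω=0.527
apply F[14]=+2.739 → step 15: x=-0.240, v=-0.581, θ=0.036, ω=0.439
apply F[15]=+2.563 → step 16: x=-0.251, v=-0.535, θ=0.044, ω=0.363
apply F[16]=+2.400 → step 17: x=-0.261, v=-0.492, θ=0.050, ω=0.297
apply F[17]=+2.253 → step 18: x=-0.271, v=-0.453, θ=0.056, ω=0.239
apply F[18]=+2.118 → step 19: x=-0.279, v=-0.417, θ=0.060, ω=0.190
apply F[19]=+1.994 → step 20: x=-0.287, v=-0.383, θ=0.063, ω=0.147
apply F[20]=+1.881 → step 21: x=-0.295, v=-0.352, θ=0.066, ω=0.110
max |θ| = 0.275 ≤ 0.353 over all 22 states.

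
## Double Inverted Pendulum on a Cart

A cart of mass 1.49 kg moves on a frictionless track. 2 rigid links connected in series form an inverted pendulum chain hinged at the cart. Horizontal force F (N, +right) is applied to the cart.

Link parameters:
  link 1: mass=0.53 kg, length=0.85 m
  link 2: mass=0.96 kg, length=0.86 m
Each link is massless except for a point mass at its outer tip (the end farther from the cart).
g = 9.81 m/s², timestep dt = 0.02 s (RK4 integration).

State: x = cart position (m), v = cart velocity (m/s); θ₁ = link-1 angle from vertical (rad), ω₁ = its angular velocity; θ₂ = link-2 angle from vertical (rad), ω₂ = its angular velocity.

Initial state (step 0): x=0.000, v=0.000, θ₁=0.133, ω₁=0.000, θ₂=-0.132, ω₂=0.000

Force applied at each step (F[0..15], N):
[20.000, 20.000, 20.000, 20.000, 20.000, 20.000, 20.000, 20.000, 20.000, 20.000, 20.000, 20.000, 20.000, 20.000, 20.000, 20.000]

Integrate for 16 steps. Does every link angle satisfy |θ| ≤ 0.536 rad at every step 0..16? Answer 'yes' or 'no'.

Answer: yes

Derivation:
apply F[0]=+20.000 → step 1: x=0.002, v=0.242, θ₁=0.132, ω₁=-0.143, θ₂=-0.134, ω₂=-0.172
apply F[1]=+20.000 → step 2: x=0.010, v=0.485, θ₁=0.127, ω₁=-0.289, θ₂=-0.139, ω₂=-0.344
apply F[2]=+20.000 → step 3: x=0.022, v=0.729, θ₁=0.120, ω₁=-0.440, θ₂=-0.147, ω₂=-0.512
apply F[3]=+20.000 → step 4: x=0.039, v=0.975, θ₁=0.110, ω₁=-0.599, θ₂=-0.159, ω₂=-0.677
apply F[4]=+20.000 → step 5: x=0.061, v=1.225, θ₁=0.096, ω₁=-0.769, θ₂=-0.175, ω₂=-0.837
apply F[5]=+20.000 → step 6: x=0.088, v=1.478, θ₁=0.079, ω₁=-0.953, θ₂=-0.193, ω₂=-0.989
apply F[6]=+20.000 → step 7: x=0.120, v=1.736, θ₁=0.058, ω₁=-1.155, θ₂=-0.214, ω₂=-1.130
apply F[7]=+20.000 → step 8: x=0.157, v=1.997, θ₁=0.032, ω₁=-1.376, θ₂=-0.238, ω₂=-1.259
apply F[8]=+20.000 → step 9: x=0.200, v=2.264, θ₁=0.002, ω₁=-1.622, θ₂=-0.264, ω₂=-1.370
apply F[9]=+20.000 → step 10: x=0.248, v=2.533, θ₁=-0.033, ω₁=-1.893, θ₂=-0.293, ω₂=-1.459
apply F[10]=+20.000 → step 11: x=0.301, v=2.806, θ₁=-0.073, ω₁=-2.192, θ₂=-0.322, ω₂=-1.523
apply F[11]=+20.000 → step 12: x=0.360, v=3.078, θ₁=-0.120, ω₁=-2.519, θ₂=-0.353, ω₂=-1.558
apply F[12]=+20.000 → step 13: x=0.424, v=3.347, θ₁=-0.174, ω₁=-2.870, θ₂=-0.385, ω₂=-1.562
apply F[13]=+20.000 → step 14: x=0.494, v=3.607, θ₁=-0.235, ω₁=-3.239, θ₂=-0.416, ω₂=-1.535
apply F[14]=+20.000 → step 15: x=0.569, v=3.850, θ₁=-0.304, ω₁=-3.613, θ₂=-0.446, ω₂=-1.486
apply F[15]=+20.000 → step 16: x=0.648, v=4.067, θ₁=-0.380, ω₁=-3.972, θ₂=-0.475, ω₂=-1.427
Max |angle| over trajectory = 0.475 rad; bound = 0.536 → within bound.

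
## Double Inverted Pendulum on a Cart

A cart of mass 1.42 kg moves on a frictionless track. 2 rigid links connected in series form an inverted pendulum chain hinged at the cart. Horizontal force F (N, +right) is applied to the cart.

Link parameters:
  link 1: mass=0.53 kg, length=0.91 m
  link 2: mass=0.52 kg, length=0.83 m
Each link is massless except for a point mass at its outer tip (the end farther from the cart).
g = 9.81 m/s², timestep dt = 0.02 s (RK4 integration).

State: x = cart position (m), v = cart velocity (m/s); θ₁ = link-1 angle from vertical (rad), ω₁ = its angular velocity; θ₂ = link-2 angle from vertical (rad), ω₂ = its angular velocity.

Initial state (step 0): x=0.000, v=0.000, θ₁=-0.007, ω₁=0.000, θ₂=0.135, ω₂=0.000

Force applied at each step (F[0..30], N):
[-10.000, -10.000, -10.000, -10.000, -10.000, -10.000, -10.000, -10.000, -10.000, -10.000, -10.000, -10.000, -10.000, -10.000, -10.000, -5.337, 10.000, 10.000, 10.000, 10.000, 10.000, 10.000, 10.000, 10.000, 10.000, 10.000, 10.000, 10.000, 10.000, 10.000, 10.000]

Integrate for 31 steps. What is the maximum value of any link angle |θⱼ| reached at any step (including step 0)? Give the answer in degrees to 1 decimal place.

apply F[0]=-10.000 → step 1: x=-0.001, v=-0.140, θ₁=-0.006, ω₁=0.123, θ₂=0.136, ω₂=0.065
apply F[1]=-10.000 → step 2: x=-0.006, v=-0.280, θ₁=-0.002, ω₁=0.248, θ₂=0.138, ω₂=0.130
apply F[2]=-10.000 → step 3: x=-0.013, v=-0.421, θ₁=0.004, ω₁=0.375, θ₂=0.141, ω₂=0.192
apply F[3]=-10.000 → step 4: x=-0.022, v=-0.563, θ₁=0.013, ω₁=0.506, θ₂=0.145, ω₂=0.252
apply F[4]=-10.000 → step 5: x=-0.035, v=-0.706, θ₁=0.024, ω₁=0.642, θ₂=0.151, ω₂=0.309
apply F[5]=-10.000 → step 6: x=-0.051, v=-0.851, θ₁=0.039, ω₁=0.785, θ₂=0.158, ω₂=0.361
apply F[6]=-10.000 → step 7: x=-0.069, v=-0.998, θ₁=0.056, ω₁=0.935, θ₂=0.165, ω₂=0.408
apply F[7]=-10.000 → step 8: x=-0.091, v=-1.147, θ₁=0.076, ω₁=1.094, θ₂=0.174, ω₂=0.449
apply F[8]=-10.000 → step 9: x=-0.115, v=-1.298, θ₁=0.100, ω₁=1.263, θ₂=0.183, ω₂=0.482
apply F[9]=-10.000 → step 10: x=-0.143, v=-1.450, θ₁=0.127, ω₁=1.443, θ₂=0.193, ω₂=0.508
apply F[10]=-10.000 → step 11: x=-0.173, v=-1.605, θ₁=0.157, ω₁=1.633, θ₂=0.203, ω₂=0.525
apply F[11]=-10.000 → step 12: x=-0.207, v=-1.759, θ₁=0.192, ω₁=1.834, θ₂=0.214, ω₂=0.534
apply F[12]=-10.000 → step 13: x=-0.244, v=-1.914, θ₁=0.231, ω₁=2.045, θ₂=0.225, ω₂=0.536
apply F[13]=-10.000 → step 14: x=-0.283, v=-2.067, θ₁=0.274, ω₁=2.262, θ₂=0.235, ω₂=0.533
apply F[14]=-10.000 → step 15: x=-0.326, v=-2.216, θ₁=0.321, ω₁=2.485, θ₂=0.246, ω₂=0.527
apply F[15]=-5.337 → step 16: x=-0.371, v=-2.299, θ₁=0.373, ω₁=2.647, θ₂=0.257, ω₂=0.520
apply F[16]=+10.000 → step 17: x=-0.416, v=-2.186, θ₁=0.425, ω₁=2.630, θ₂=0.267, ω₂=0.489
apply F[17]=+10.000 → step 18: x=-0.459, v=-2.075, θ₁=0.478, ω₁=2.632, θ₂=0.276, ω₂=0.449
apply F[18]=+10.000 → step 19: x=-0.499, v=-1.967, θ₁=0.531, ω₁=2.653, θ₂=0.285, ω₂=0.400
apply F[19]=+10.000 → step 20: x=-0.537, v=-1.860, θ₁=0.584, ω₁=2.691, θ₂=0.292, ω₂=0.346
apply F[20]=+10.000 → step 21: x=-0.574, v=-1.753, θ₁=0.639, ω₁=2.743, θ₂=0.298, ω₂=0.287
apply F[21]=+10.000 → step 22: x=-0.608, v=-1.645, θ₁=0.694, ω₁=2.808, θ₂=0.303, ω₂=0.226
apply F[22]=+10.000 → step 23: x=-0.639, v=-1.534, θ₁=0.751, ω₁=2.885, θ₂=0.307, ω₂=0.166
apply F[23]=+10.000 → step 24: x=-0.669, v=-1.421, θ₁=0.810, ω₁=2.970, θ₂=0.310, ω₂=0.109
apply F[24]=+10.000 → step 25: x=-0.696, v=-1.303, θ₁=0.870, ω₁=3.064, θ₂=0.312, ω₂=0.058
apply F[25]=+10.000 → step 26: x=-0.721, v=-1.181, θ₁=0.932, ω₁=3.166, θ₂=0.312, ω₂=0.016
apply F[26]=+10.000 → step 27: x=-0.743, v=-1.053, θ₁=0.997, ω₁=3.273, θ₂=0.312, ω₂=-0.014
apply F[27]=+10.000 → step 28: x=-0.763, v=-0.918, θ₁=1.063, ω₁=3.387, θ₂=0.312, ω₂=-0.030
apply F[28]=+10.000 → step 29: x=-0.780, v=-0.777, θ₁=1.132, ω₁=3.508, θ₂=0.311, ω₂=-0.029
apply F[29]=+10.000 → step 30: x=-0.794, v=-0.628, θ₁=1.204, ω₁=3.636, θ₂=0.311, ω₂=-0.008
apply F[30]=+10.000 → step 31: x=-0.805, v=-0.471, θ₁=1.278, ω₁=3.772, θ₂=0.311, ω₂=0.036
Max |angle| over trajectory = 1.278 rad = 73.2°.

Answer: 73.2°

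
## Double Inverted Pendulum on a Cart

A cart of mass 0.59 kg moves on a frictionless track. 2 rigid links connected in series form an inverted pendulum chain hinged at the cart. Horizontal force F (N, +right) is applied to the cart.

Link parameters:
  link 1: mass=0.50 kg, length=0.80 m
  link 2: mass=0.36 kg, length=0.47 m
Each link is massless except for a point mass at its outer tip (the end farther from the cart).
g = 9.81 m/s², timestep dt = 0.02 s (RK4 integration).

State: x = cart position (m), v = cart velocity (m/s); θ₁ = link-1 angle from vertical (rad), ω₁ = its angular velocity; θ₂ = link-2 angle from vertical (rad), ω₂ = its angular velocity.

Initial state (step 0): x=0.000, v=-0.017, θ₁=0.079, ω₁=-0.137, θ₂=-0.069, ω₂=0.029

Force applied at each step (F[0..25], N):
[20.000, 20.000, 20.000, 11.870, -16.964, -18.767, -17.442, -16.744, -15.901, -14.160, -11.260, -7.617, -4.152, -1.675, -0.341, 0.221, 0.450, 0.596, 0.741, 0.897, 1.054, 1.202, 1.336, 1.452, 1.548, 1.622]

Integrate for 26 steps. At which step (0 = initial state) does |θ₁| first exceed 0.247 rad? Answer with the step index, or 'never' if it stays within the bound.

Answer: never

Derivation:
apply F[0]=+20.000 → step 1: x=0.006, v=0.635, θ₁=0.069, ω₁=-0.901, θ₂=-0.070, ω₂=-0.095
apply F[1]=+20.000 → step 2: x=0.025, v=1.296, θ₁=0.043, ω₁=-1.689, θ₂=-0.073, ω₂=-0.191
apply F[2]=+20.000 → step 3: x=0.058, v=1.969, θ₁=0.001, ω₁=-2.511, θ₂=-0.077, ω₂=-0.241
apply F[3]=+11.870 → step 4: x=0.102, v=2.373, θ₁=-0.054, ω₁=-3.020, θ₂=-0.082, ω₂=-0.255
apply F[4]=-16.964 → step 5: x=0.143, v=1.814, θ₁=-0.108, ω₁=-2.343, θ₂=-0.087, ω₂=-0.254
apply F[5]=-18.767 → step 6: x=0.174, v=1.217, θ₁=-0.148, ω₁=-1.642, θ₂=-0.092, ω₂=-0.224
apply F[6]=-17.442 → step 7: x=0.193, v=0.684, θ₁=-0.174, ω₁=-1.040, θ₂=-0.096, ω₂=-0.162
apply F[7]=-16.744 → step 8: x=0.201, v=0.189, θ₁=-0.190, ω₁=-0.497, θ₂=-0.098, ω₂=-0.076
apply F[8]=-15.901 → step 9: x=0.200, v=-0.272, θ₁=-0.195, ω₁=-0.001, θ₂=-0.099, ω₂=0.020
apply F[9]=-14.160 → step 10: x=0.191, v=-0.677, θ₁=-0.191, ω₁=0.426, θ₂=-0.098, ω₂=0.113
apply F[10]=-11.260 → step 11: x=0.174, v=-0.994, θ₁=-0.179, ω₁=0.749, θ₂=-0.094, ω₂=0.192
apply F[11]=-7.617 → step 12: x=0.152, v=-1.198, θ₁=-0.162, ω₁=0.945, θ₂=-0.090, ω₂=0.254
apply F[12]=-4.152 → step 13: x=0.127, v=-1.297, θ₁=-0.142, ω₁=1.018, θ₂=-0.084, ω₂=0.300
apply F[13]=-1.675 → step 14: x=0.101, v=-1.319, θ₁=-0.122, ω₁=1.005, θ₂=-0.078, ω₂=0.333
apply F[14]=-0.341 → step 15: x=0.075, v=-1.301, θ₁=-0.103, ω₁=0.950, θ₂=-0.071, ω₂=0.358
apply F[15]=+0.221 → step 16: x=0.049, v=-1.270, θ₁=-0.084, ω₁=0.883, θ₂=-0.064, ω₂=0.374
apply F[16]=+0.450 → step 17: x=0.024, v=-1.235, θ₁=-0.067, ω₁=0.818, θ₂=-0.056, ω₂=0.385
apply F[17]=+0.596 → step 18: x=0.000, v=-1.199, θ₁=-0.052, ω₁=0.758, θ₂=-0.048, ω₂=0.389
apply F[18]=+0.741 → step 19: x=-0.024, v=-1.161, θ₁=-0.037, ω₁=0.701, θ₂=-0.041, ω₂=0.389
apply F[19]=+0.897 → step 20: x=-0.046, v=-1.123, θ₁=-0.024, ω₁=0.646, θ₂=-0.033, ω₂=0.384
apply F[20]=+1.054 → step 21: x=-0.068, v=-1.082, θ₁=-0.011, ω₁=0.593, θ₂=-0.025, ω₂=0.376
apply F[21]=+1.202 → step 22: x=-0.090, v=-1.040, θ₁=0.000, ω₁=0.542, θ₂=-0.018, ω₂=0.365
apply F[22]=+1.336 → step 23: x=-0.110, v=-0.996, θ₁=0.011, ω₁=0.492, θ₂=-0.011, ω₂=0.351
apply F[23]=+1.452 → step 24: x=-0.130, v=-0.951, θ₁=0.020, ω₁=0.444, θ₂=-0.004, ω₂=0.335
apply F[24]=+1.548 → step 25: x=-0.148, v=-0.906, θ₁=0.028, ω₁=0.397, θ₂=0.003, ω₂=0.318
apply F[25]=+1.622 → step 26: x=-0.166, v=-0.860, θ₁=0.036, ω₁=0.352, θ₂=0.009, ω₂=0.299
max |θ₁| = 0.195 ≤ 0.247 over all 27 states.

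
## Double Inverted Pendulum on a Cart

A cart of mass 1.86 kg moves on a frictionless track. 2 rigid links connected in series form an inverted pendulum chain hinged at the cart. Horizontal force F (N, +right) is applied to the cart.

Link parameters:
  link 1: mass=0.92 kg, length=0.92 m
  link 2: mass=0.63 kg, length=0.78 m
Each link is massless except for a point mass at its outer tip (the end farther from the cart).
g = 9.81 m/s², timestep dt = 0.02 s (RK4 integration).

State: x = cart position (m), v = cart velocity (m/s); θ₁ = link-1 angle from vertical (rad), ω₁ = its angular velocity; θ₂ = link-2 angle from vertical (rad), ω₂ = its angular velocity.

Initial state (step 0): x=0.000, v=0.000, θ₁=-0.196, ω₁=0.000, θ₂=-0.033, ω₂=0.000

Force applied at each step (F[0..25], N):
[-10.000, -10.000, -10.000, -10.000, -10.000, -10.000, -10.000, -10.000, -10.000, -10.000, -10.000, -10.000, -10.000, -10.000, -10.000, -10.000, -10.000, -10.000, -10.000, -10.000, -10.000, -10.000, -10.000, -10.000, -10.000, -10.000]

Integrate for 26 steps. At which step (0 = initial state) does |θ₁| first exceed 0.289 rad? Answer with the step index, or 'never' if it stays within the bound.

apply F[0]=-10.000 → step 1: x=-0.001, v=-0.075, θ₁=-0.196, ω₁=0.014, θ₂=-0.032, ω₂=0.071
apply F[1]=-10.000 → step 2: x=-0.003, v=-0.149, θ₁=-0.195, ω₁=0.027, θ₂=-0.030, ω₂=0.143
apply F[2]=-10.000 → step 3: x=-0.007, v=-0.224, θ₁=-0.195, ω₁=0.041, θ₂=-0.027, ω₂=0.216
apply F[3]=-10.000 → step 4: x=-0.012, v=-0.299, θ₁=-0.194, ω₁=0.055, θ₂=-0.022, ω₂=0.290
apply F[4]=-10.000 → step 5: x=-0.019, v=-0.374, θ₁=-0.193, ω₁=0.068, θ₂=-0.015, ω₂=0.366
apply F[5]=-10.000 → step 6: x=-0.027, v=-0.450, θ₁=-0.191, ω₁=0.082, θ₂=-0.007, ω₂=0.444
apply F[6]=-10.000 → step 7: x=-0.037, v=-0.525, θ₁=-0.189, ω₁=0.096, θ₂=0.003, ω₂=0.525
apply F[7]=-10.000 → step 8: x=-0.048, v=-0.602, θ₁=-0.187, ω₁=0.109, θ₂=0.014, ω₂=0.609
apply F[8]=-10.000 → step 9: x=-0.061, v=-0.679, θ₁=-0.185, ω₁=0.123, θ₂=0.027, ω₂=0.697
apply F[9]=-10.000 → step 10: x=-0.075, v=-0.756, θ₁=-0.182, ω₁=0.137, θ₂=0.042, ω₂=0.789
apply F[10]=-10.000 → step 11: x=-0.091, v=-0.835, θ₁=-0.179, ω₁=0.151, θ₂=0.059, ω₂=0.886
apply F[11]=-10.000 → step 12: x=-0.108, v=-0.914, θ₁=-0.176, ω₁=0.165, θ₂=0.078, ω₂=0.988
apply F[12]=-10.000 → step 13: x=-0.128, v=-0.993, θ₁=-0.173, ω₁=0.180, θ₂=0.098, ω₂=1.095
apply F[13]=-10.000 → step 14: x=-0.148, v=-1.074, θ₁=-0.169, ω₁=0.195, θ₂=0.121, ω₂=1.208
apply F[14]=-10.000 → step 15: x=-0.171, v=-1.156, θ₁=-0.165, ω₁=0.211, θ₂=0.147, ω₂=1.326
apply F[15]=-10.000 → step 16: x=-0.194, v=-1.239, θ₁=-0.161, ω₁=0.229, θ₂=0.174, ω₂=1.451
apply F[16]=-10.000 → step 17: x=-0.220, v=-1.323, θ₁=-0.156, ω₁=0.249, θ₂=0.205, ω₂=1.582
apply F[17]=-10.000 → step 18: x=-0.247, v=-1.409, θ₁=-0.151, ω₁=0.271, θ₂=0.238, ω₂=1.719
apply F[18]=-10.000 → step 19: x=-0.276, v=-1.495, θ₁=-0.145, ω₁=0.296, θ₂=0.274, ω₂=1.863
apply F[19]=-10.000 → step 20: x=-0.307, v=-1.584, θ₁=-0.139, ω₁=0.325, θ₂=0.312, ω₂=2.011
apply F[20]=-10.000 → step 21: x=-0.340, v=-1.673, θ₁=-0.132, ω₁=0.359, θ₂=0.354, ω₂=2.165
apply F[21]=-10.000 → step 22: x=-0.374, v=-1.765, θ₁=-0.124, ω₁=0.400, θ₂=0.399, ω₂=2.323
apply F[22]=-10.000 → step 23: x=-0.410, v=-1.858, θ₁=-0.116, ω₁=0.448, θ₂=0.447, ω₂=2.485
apply F[23]=-10.000 → step 24: x=-0.448, v=-1.953, θ₁=-0.106, ω₁=0.504, θ₂=0.498, ω₂=2.649
apply F[24]=-10.000 → step 25: x=-0.488, v=-2.049, θ₁=-0.096, ω₁=0.571, θ₂=0.553, ω₂=2.814
apply F[25]=-10.000 → step 26: x=-0.530, v=-2.147, θ₁=-0.084, ω₁=0.650, θ₂=0.611, ω₂=2.980
max |θ₁| = 0.196 ≤ 0.289 over all 27 states.

Answer: never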